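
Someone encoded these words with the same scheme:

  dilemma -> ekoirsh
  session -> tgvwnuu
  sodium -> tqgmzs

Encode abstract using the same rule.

Letter i (0-indexed) is shifted by i+1, so successive shifts are 1, 2, 3, ….
On abstract: a+1=b, b+2=d, s+3=v, t+4=x, r+5=w, a+6=g, c+7=j, t+8=b.

bdvxwgjb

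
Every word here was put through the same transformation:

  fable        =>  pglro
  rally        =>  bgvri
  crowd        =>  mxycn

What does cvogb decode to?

A repeating key of period 2 is used — shifts +10, +6 over and over.
Reversing it on cvogb: c−10=s, v−6=p, o−10=e, g−6=a, b−10=r.

spear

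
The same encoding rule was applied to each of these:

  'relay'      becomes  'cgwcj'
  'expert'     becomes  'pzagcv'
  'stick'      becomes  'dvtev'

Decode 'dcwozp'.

salmon

A repeating key of period 2 is used — shifts +11, +2 over and over.
Decoding dcwozp: d−11=s, c−2=a, w−11=l, o−2=m, z−11=o, p−2=n.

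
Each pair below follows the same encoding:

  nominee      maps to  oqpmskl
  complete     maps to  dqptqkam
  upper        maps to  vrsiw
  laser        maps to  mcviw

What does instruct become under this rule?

In nominee: n→o is +1, o→q is +2, m→p is +3, i→m is +4 — the shift increases by 1 each position. Each letter shifts forward by (position + 1), i.e. 1, 2, 3, … — the shift grows by one for each successive letter.
Applying it to instruct: i+1=j, n+2=p, s+3=v, t+4=x, r+5=w, u+6=a, c+7=j, t+8=b.

jpvxwajb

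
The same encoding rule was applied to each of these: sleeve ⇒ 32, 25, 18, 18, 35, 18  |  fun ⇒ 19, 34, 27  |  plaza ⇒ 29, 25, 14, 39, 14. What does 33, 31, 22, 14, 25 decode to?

s is letter #19 and maps to 32: an offset of 13. The number is (letter's place in the alphabet, a=1) + 13.
Decoding 33, 31, 22, 14, 25: 33→(33−13)÷1=20=t, 31→(31−13)÷1=18=r, 22→(22−13)÷1=9=i, 14→(14−13)÷1=1=a, 25→(25−13)÷1=12=l.

trial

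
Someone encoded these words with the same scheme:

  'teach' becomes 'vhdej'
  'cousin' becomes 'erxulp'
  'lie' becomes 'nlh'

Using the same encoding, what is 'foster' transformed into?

hruvht

The shift depends on letter class: consonant t→v is +2, but vowel e→h is +3. Vowels shift forward by 3 and consonants shift forward by 2.
On foster: f(cons)+2=h, o(vowel)+3=r, s(cons)+2=u, t(cons)+2=v, e(vowel)+3=h, r(cons)+2=t.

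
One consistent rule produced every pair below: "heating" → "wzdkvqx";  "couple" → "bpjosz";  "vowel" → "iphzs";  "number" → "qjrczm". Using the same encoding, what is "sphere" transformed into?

h(7)→w(22) and e(4)→z(25) fit y≡25x+3 (mod 26); the inverse of 25 mod 26 is 25. Each letter's alphabet position (a=0..z=25) is mapped through 25·x+3 mod 26 — an affine cipher.
Applying it to sphere: s(18)→25·18+3≡11=l; p(15)→25·15+3≡14=o; h(7)→25·7+3≡22=w; e(4)→25·4+3≡25=z; r(17)→25·17+3≡12=m; e(4)→25·4+3≡25=z (all mod 26).

lowzmz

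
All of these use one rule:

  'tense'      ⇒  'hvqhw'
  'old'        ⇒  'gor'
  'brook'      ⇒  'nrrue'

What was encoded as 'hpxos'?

plume

The output letters match the input read backwards, each shifted +3: tense reversed is esnet. Two steps: reverse the string, then apply a Caesar shift of +3.
Undoing it on hpxos: shift back: h−3=e, p−3=m, x−3=u, o−3=l, s−3=p → emulp; then reverse → plume.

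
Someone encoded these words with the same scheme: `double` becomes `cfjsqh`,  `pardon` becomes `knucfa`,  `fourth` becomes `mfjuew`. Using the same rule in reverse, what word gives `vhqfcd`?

d(3)→c(2) and o(14)→f(5) fit y≡5x+13 (mod 26); the inverse of 5 mod 26 is 21. Each letter's alphabet position (a=0..z=25) is mapped through 5·x+13 mod 26 — an affine cipher.
Undoing it on vhqfcd: v(21)→21·(21−13)≡12=m; h(7)→21·(7−13)≡4=e; q(16)→21·(16−13)≡11=l; f(5)→21·(5−13)≡14=o; c(2)→21·(2−13)≡3=d; d(3)→21·(3−13)≡24=y (all mod 26).

melody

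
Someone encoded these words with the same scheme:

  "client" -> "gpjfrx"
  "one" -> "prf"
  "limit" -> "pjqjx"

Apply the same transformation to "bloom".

The rule splits by letter class: vowels +1, consonants +4.
On bloom: b(cons)+4=f, l(cons)+4=p, o(vowel)+1=p, o(vowel)+1=p, m(cons)+4=q.

fpppq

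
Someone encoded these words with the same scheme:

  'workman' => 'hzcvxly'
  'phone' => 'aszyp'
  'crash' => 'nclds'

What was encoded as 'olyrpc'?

It's a constant shift of +11 (ROT11).
Undoing it on olyrpc: o−11=d, l−11=a, y−11=n, r−11=g, p−11=e, c−11=r.

danger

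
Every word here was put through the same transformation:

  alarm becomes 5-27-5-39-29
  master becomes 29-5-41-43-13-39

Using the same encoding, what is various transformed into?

a(#1)→5 and l(#12)→27: differences scale by 2, so n = 2·pos + 3. The formula is n = 2×(alphabet index, a=1) + 3.
Applying it to various: v=22→47, a=1→5, r=18→39, i=9→21, o=15→33, u=21→45, s=19→41.

47-5-39-21-33-45-41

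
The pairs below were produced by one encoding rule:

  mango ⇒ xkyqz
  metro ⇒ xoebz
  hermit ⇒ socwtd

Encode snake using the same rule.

dxlup

Shifts by position in mango: pos 0: m→x (+11), pos 1: a→k (+10), pos 2: n→y (+11), pos 3: g→q (+10) — repeating every 2. The shifts repeat in a cycle of length 2: positions 0,1,… shift by +11, +10, then the pattern repeats.
For snake: s+11=d, n+10=x, a+11=l, k+10=u, e+11=p.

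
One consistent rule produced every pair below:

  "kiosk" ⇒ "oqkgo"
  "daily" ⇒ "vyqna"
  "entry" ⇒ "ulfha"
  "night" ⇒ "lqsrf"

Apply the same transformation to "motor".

k(10)→o(14) and i(8)→q(16) fit y≡25x+24 (mod 26); the inverse of 25 mod 26 is 25. Each letter's alphabet position (a=0..z=25) is mapped through 25·x+24 mod 26 — an affine cipher.
Applying it to motor: m(12)→25·12+24≡12=m; o(14)→25·14+24≡10=k; t(19)→25·19+24≡5=f; o(14)→25·14+24≡10=k; r(17)→25·17+24≡7=h (all mod 26).

mkfkh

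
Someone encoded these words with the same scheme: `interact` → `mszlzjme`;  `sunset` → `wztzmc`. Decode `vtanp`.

In interact: i→m is +4, n→s is +5, t→z is +6, e→l is +7 — the shift increases by 1 each position. Each letter shifts forward by (position + 4), i.e. 4, 5, 6, … — the shift grows by one for each successive letter.
Reversing it on vtanp: v−4=r, t−5=o, a−6=u, n−7=g, p−8=h.

rough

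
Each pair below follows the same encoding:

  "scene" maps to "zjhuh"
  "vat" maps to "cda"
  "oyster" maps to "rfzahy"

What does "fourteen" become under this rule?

mrxyahhu

The shift depends on letter class: consonant s→z is +7, but vowel e→h is +3. Vowels shift forward by 3 and consonants shift forward by 7.
On fourteen: f(cons)+7=m, o(vowel)+3=r, u(vowel)+3=x, r(cons)+7=y, t(cons)+7=a, e(vowel)+3=h, e(vowel)+3=h, n(cons)+7=u.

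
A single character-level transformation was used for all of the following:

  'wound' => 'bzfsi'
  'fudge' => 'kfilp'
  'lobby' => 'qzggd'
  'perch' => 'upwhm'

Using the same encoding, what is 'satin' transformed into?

The shift depends on letter class: consonant w→b is +5, but vowel o→z is +11. Vowels shift forward by 11 and consonants shift forward by 5.
For satin: s(cons)+5=x, a(vowel)+11=l, t(cons)+5=y, i(vowel)+11=t, n(cons)+5=s.

xlyts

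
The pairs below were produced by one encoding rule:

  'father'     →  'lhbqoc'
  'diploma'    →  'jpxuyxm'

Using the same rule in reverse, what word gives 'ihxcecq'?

Each letter shifts forward by (position + 6), i.e. 6, 7, 8, … — the shift grows by one for each successive letter.
Decoding ihxcecq: i−6=c, h−7=a, x−8=p, c−9=t, e−10=u, c−11=r, q−12=e.

capture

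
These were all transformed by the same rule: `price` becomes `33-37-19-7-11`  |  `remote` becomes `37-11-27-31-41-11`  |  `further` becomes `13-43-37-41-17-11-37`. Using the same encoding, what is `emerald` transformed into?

11-27-11-37-3-25-9

p(#16)→33 and r(#18)→37: differences scale by 2, so n = 2·pos + 1. With a=1..z=26, the number is 2·pos + 1.
On emerald: e=5→11, m=13→27, e=5→11, r=18→37, a=1→3, l=12→25, d=4→9.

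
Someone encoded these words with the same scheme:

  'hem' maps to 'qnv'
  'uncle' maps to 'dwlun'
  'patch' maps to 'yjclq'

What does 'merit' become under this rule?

This is a Caesar cipher with shift 9.
On merit: m+9=v, e+9=n, r+9=a, i+9=r, t+9=c.

vnarc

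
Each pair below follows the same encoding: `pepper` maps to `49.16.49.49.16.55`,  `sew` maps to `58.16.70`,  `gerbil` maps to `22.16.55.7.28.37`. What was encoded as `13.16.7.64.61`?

p(#16)→49 and e(#5)→16: differences scale by 3, so n = 3·pos + 1. Each letter becomes 3×(its alphabet position, a=1..z=26) + 1.
Decoding 13.16.7.64.61: 13→(13−1)÷3=4=d, 16→(16−1)÷3=5=e, 7→(7−1)÷3=2=b, 64→(64−1)÷3=21=u, 61→(61−1)÷3=20=t.

debut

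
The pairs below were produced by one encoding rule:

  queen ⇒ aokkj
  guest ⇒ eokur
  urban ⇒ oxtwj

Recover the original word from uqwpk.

scale

Each letter's alphabet position (a=0..z=25) is mapped through 23·x+22 mod 26 — an affine cipher.
Decoding uqwpk: u(20)→17·(20−22)≡18=s; q(16)→17·(16−22)≡2=c; w(22)→17·(22−22)≡0=a; p(15)→17·(15−22)≡11=l; k(10)→17·(10−22)≡4=e (all mod 26).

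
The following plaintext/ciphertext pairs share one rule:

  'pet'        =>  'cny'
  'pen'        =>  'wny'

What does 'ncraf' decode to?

write

Read the word backwards and shift each letter +9.
Decoding ncraf: shift back: n−9=e, c−9=t, r−9=i, a−9=r, f−9=w → etirw; then reverse → write.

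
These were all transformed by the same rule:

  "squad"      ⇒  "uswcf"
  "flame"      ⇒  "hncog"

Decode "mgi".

Compare letters: s→u is +2, q→s is +2, u→w is +2 — a constant shift. It's a constant shift of +2 (ROT2).
Undoing it on mgi: m−2=k, g−2=e, i−2=g.

keg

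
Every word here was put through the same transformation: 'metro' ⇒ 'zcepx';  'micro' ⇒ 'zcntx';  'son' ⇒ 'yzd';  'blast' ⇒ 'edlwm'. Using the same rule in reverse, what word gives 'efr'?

The output letters match the input read backwards, each shifted +11: metro reversed is ortem. Two steps: reverse the string, then apply a Caesar shift of +11.
Decoding efr: shift back: e−11=t, f−11=u, r−11=g → tug; then reverse → gut.

gut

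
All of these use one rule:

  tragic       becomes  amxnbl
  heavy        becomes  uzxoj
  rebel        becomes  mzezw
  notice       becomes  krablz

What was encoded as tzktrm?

t(19)→a(0) and r(17)→m(12) fit y≡7x+23 (mod 26); the inverse of 7 mod 26 is 15. Treating letters as 0–25, the rule is x ↦ 7x + 23 (mod 26).
Decoding tzktrm: t(19)→15·(19−23)≡18=s; z(25)→15·(25−23)≡4=e; k(10)→15·(10−23)≡13=n; t(19)→15·(19−23)≡18=s; r(17)→15·(17−23)≡14=o; m(12)→15·(12−23)≡17=r (all mod 26).

sensor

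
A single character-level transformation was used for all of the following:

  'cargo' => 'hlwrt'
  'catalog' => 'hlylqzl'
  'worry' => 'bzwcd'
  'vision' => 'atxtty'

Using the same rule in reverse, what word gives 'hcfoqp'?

Shifts by position in cargo: pos 0: c→h (+5), pos 1: a→l (+11), pos 2: r→w (+5), pos 3: g→r (+11) — repeating every 2. A repeating key of period 2 is used — shifts +5, +11 over and over.
Decoding hcfoqp: h−5=c, c−11=r, f−5=a, o−11=d, q−5=l, p−11=e.

cradle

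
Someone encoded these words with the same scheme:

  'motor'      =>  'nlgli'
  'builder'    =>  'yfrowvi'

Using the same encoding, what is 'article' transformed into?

This is the alphabet-reversal cipher (Atbash): a becomes z, b becomes y, etc.
Applying it to article: a↔z, r↔i, t↔g, i↔r, c↔x, l↔o, e↔v.

zigrxov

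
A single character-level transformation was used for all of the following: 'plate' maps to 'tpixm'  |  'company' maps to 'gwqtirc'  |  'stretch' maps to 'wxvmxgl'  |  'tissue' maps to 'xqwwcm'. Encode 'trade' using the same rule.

xvihm

Vowels shift forward by 8 and consonants shift forward by 4.
For trade: t(cons)+4=x, r(cons)+4=v, a(vowel)+8=i, d(cons)+4=h, e(vowel)+8=m.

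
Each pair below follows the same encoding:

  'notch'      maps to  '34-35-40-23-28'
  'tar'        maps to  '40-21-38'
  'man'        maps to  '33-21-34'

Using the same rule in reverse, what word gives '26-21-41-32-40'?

fault

Each letter is replaced by its alphabet position (a=1..z=26) + 20.
Reversing it on 26-21-41-32-40: 26→(26−20)÷1=6=f, 21→(21−20)÷1=1=a, 41→(41−20)÷1=21=u, 32→(32−20)÷1=12=l, 40→(40−20)÷1=20=t.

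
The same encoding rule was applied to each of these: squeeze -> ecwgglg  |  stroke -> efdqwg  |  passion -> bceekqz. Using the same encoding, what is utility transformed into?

The shift depends on letter class: consonant s→e is +12, but vowel u→w is +2. The rule splits by letter class: vowels +2, consonants +12.
For utility: u(vowel)+2=w, t(cons)+12=f, i(vowel)+2=k, l(cons)+12=x, i(vowel)+2=k, t(cons)+12=f, y(cons)+12=k.

wfkxkfk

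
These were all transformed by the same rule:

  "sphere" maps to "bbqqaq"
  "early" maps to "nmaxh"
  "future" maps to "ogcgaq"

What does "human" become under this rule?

qgvmw

Shifts by position in sphere: pos 0: s→b (+9), pos 1: p→b (+12), pos 2: h→q (+9), pos 3: e→q (+12) — repeating every 2. The shifts repeat in a cycle of length 2: positions 0,1,… shift by +9, +12, then the pattern repeats.
On human: h+9=q, u+12=g, m+9=v, a+12=m, n+9=w.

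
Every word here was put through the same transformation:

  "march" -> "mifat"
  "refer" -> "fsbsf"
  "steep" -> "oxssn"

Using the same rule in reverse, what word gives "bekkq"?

foggy

m(12)→m(12) and a(0)→i(8) fit y≡9x+8 (mod 26); the inverse of 9 mod 26 is 3. This is an affine cipher: with a=0,…,z=25, each position x becomes (9x+8) mod 26.
Decoding bekkq: b(1)→3·(1−8)≡5=f; e(4)→3·(4−8)≡14=o; k(10)→3·(10−8)≡6=g; k(10)→3·(10−8)≡6=g; q(16)→3·(16−8)≡24=y (all mod 26).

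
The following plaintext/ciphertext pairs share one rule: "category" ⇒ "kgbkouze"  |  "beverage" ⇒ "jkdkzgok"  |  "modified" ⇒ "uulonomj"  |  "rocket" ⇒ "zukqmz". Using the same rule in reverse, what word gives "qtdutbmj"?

Shifts by position in category: pos 0: c→k (+8), pos 1: a→g (+6), pos 2: t→b (+8), pos 3: e→k (+6) — repeating every 2. It's a Vigenère-style cipher with numeric key [8,6]: position i shifts by key[i mod 2].
Decoding qtdutbmj: q−8=i, t−6=n, d−8=v, u−6=o, t−8=l, b−6=v, m−8=e, j−6=d.

involved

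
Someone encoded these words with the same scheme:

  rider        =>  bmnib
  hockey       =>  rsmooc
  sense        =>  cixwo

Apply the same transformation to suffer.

Shifts by position in rider: pos 0: r→b (+10), pos 1: i→m (+4), pos 2: d→n (+10), pos 3: e→i (+4) — repeating every 2. The shifts repeat in a cycle of length 2: positions 0,1,… shift by +10, +4, then the pattern repeats.
Applying it to suffer: s+10=c, u+4=y, f+10=p, f+4=j, e+10=o, r+4=v.

cypjov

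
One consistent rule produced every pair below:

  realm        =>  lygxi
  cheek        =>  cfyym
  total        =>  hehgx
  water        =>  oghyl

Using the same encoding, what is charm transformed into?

r(17)→l(11) and e(4)→y(24) fit y≡11x+6 (mod 26); the inverse of 11 mod 26 is 19. Treating letters as 0–25, the rule is x ↦ 11x + 6 (mod 26).
Applying it to charm: c(2)→11·2+6≡2=c; h(7)→11·7+6≡5=f; a(0)→11·0+6≡6=g; r(17)→11·17+6≡11=l; m(12)→11·12+6≡8=i (all mod 26).

cfgli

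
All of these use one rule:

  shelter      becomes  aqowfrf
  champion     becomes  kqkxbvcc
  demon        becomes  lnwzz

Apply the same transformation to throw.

Letter i (0-indexed) is shifted by i+8, so successive shifts are 8, 9, 10, ….
Applying it to throw: t+8=b, h+9=q, r+10=b, o+11=z, w+12=i.

bqbzi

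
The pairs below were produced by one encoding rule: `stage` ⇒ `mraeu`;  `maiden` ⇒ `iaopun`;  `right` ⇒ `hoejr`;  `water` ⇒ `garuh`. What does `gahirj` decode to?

warmth

This is an affine cipher: with a=0,…,z=25, each position x becomes (5x+0) mod 26.
Reversing it on gahirj: g(6)→21·(6−0)≡22=w; a(0)→21·(0−0)≡0=a; h(7)→21·(7−0)≡17=r; i(8)→21·(8−0)≡12=m; r(17)→21·(17−0)≡19=t; j(9)→21·(9−0)≡7=h (all mod 26).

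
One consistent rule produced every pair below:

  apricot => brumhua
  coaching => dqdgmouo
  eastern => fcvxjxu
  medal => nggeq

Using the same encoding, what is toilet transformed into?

uqlpjz

Each letter shifts forward by (position + 1), i.e. 1, 2, 3, … — the shift grows by one for each successive letter.
Applying it to toilet: t+1=u, o+2=q, i+3=l, l+4=p, e+5=j, t+6=z.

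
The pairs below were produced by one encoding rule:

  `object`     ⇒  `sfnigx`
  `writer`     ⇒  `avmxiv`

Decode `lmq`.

Compare letters: o→s is +4, b→f is +4, j→n is +4 — a constant shift. This is a Caesar cipher with shift 4.
Decoding lmq: l−4=h, m−4=i, q−4=m.

him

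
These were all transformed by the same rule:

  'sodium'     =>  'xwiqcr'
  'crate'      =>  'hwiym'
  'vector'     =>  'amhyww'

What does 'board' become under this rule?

Vowels shift forward by 8 and consonants shift forward by 5.
For board: b(cons)+5=g, o(vowel)+8=w, a(vowel)+8=i, r(cons)+5=w, d(cons)+5=i.

gwiwi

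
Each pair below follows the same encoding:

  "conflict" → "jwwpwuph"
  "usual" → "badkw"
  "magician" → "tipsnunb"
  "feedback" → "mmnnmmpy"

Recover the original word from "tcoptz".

muffin

In conflict: c→j is +7, o→w is +8, n→w is +9, f→p is +10 — the shift increases by 1 each position. Each letter shifts forward by (position + 7), i.e. 7, 8, 9, … — the shift grows by one for each successive letter.
Reversing it on tcoptz: t−7=m, c−8=u, o−9=f, p−10=f, t−11=i, z−12=n.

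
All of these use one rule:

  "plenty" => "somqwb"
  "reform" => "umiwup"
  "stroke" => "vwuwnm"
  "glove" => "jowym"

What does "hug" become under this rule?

The shift depends on letter class: consonant p→s is +3, but vowel e→m is +8. Two shifts are in play — +8 for a/e/i/o/u, +3 for every other letter.
For hug: h(cons)+3=k, u(vowel)+8=c, g(cons)+3=j.

kcj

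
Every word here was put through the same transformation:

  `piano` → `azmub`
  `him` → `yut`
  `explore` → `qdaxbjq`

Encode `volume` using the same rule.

The output letters match the input read backwards, each shifted +12: piano reversed is onaip. Two steps: reverse the string, then apply a Caesar shift of +12.
Applying it to volume: reverse → emulov; then shift: e+12=q, m+12=y, u+12=g, l+12=x, o+12=a, v+12=h.

qygxah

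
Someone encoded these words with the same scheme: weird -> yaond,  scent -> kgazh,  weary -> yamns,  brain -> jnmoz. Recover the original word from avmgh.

Treating letters as 0–25, the rule is x ↦ 23x + 12 (mod 26).
Decoding avmgh: a(0)→17·(0−12)≡4=e; v(21)→17·(21−12)≡23=x; m(12)→17·(12−12)≡0=a; g(6)→17·(6−12)≡2=c; h(7)→17·(7−12)≡19=t (all mod 26).

exact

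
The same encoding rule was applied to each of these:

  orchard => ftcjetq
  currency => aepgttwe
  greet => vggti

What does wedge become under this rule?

gifgy

The word is reversed, then every letter is shifted forward by 2.
On wedge: reverse → egdew; then shift: e+2=g, g+2=i, d+2=f, e+2=g, w+2=y.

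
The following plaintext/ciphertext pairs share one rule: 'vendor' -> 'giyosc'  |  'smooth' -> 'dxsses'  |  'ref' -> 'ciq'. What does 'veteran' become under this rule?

gieicey

The shift depends on letter class: consonant v→g is +11, but vowel e→i is +4. The rule splits by letter class: vowels +4, consonants +11.
Applying it to veteran: v(cons)+11=g, e(vowel)+4=i, t(cons)+11=e, e(vowel)+4=i, r(cons)+11=c, a(vowel)+4=e, n(cons)+11=y.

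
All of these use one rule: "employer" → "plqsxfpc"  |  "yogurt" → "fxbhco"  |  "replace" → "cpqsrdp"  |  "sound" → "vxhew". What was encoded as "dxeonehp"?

continue

e(4)→p(15) and m(12)→l(11) fit y≡19x+17 (mod 26); the inverse of 19 mod 26 is 11. This is an affine cipher: with a=0,…,z=25, each position x becomes (19x+17) mod 26.
Undoing it on dxeonehp: d(3)→11·(3−17)≡2=c; x(23)→11·(23−17)≡14=o; e(4)→11·(4−17)≡13=n; o(14)→11·(14−17)≡19=t; n(13)→11·(13−17)≡8=i; e(4)→11·(4−17)≡13=n; h(7)→11·(7−17)≡20=u; p(15)→11·(15−17)≡4=e (all mod 26).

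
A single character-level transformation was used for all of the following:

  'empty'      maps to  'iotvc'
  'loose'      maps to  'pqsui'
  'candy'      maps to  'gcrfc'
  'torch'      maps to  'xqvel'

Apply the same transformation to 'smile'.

womni

Shifts by position in empty: pos 0: e→i (+4), pos 1: m→o (+2), pos 2: p→t (+4), pos 3: t→v (+2) — repeating every 2. The shifts repeat in a cycle of length 2: positions 0,1,… shift by +4, +2, then the pattern repeats.
Applying it to smile: s+4=w, m+2=o, i+4=m, l+2=n, e+4=i.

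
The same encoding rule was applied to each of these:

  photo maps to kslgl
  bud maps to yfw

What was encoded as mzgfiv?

Each pair mirrors across the alphabet (p↔k, h↔s, o↔l): positions sum to 25. Each letter is replaced by its mirror in the alphabet: a↔z, b↔y, c↔x, and so on (the Atbash cipher).
Undoing it on mzgfiv: m↔n, z↔a, g↔t, f↔u, i↔r, v↔e.

nature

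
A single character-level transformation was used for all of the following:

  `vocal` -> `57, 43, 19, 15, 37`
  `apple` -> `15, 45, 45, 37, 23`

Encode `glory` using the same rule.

27, 37, 43, 49, 63

v(#22)→57 and o(#15)→43: differences scale by 2, so n = 2·pos + 13. With a=1..z=26, the number is 2·pos + 13.
Applying it to glory: g=7→27, l=12→37, o=15→43, r=18→49, y=25→63.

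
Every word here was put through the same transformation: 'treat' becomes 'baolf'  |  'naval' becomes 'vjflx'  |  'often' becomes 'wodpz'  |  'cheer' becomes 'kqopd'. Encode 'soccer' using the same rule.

In treat: t→b is +8, r→a is +9, e→o is +10, a→l is +11 — the shift increases by 1 each position. Letter i (0-indexed) is shifted by i+8, so successive shifts are 8, 9, 10, ….
Applying it to soccer: s+8=a, o+9=x, c+10=m, c+11=n, e+12=q, r+13=e.

axmnqe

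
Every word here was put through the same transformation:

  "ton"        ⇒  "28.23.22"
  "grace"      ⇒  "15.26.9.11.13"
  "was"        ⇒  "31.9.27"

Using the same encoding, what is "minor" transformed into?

21.17.22.23.26

Letters become their 1-based position plus 8 (so a→9, b→10, …).
On minor: m=13→21, i=9→17, n=14→22, o=15→23, r=18→26.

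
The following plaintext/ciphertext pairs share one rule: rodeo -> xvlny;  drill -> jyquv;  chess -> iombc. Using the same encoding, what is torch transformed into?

Each letter shifts forward by (position + 6), i.e. 6, 7, 8, … — the shift grows by one for each successive letter.
Applying it to torch: t+6=z, o+7=v, r+8=z, c+9=l, h+10=r.

zvzlr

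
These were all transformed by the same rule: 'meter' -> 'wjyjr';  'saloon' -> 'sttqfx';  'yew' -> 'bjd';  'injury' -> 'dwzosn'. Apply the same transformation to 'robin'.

sngtw

Read the word backwards and shift each letter +5.
Applying it to robin: reverse → nibor; then shift: n+5=s, i+5=n, b+5=g, o+5=t, r+5=w.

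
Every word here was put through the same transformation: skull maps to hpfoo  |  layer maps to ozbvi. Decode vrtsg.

eight

This is the alphabet-reversal cipher (Atbash): a becomes z, b becomes y, etc.
Reversing it on vrtsg: v↔e, r↔i, t↔g, s↔h, g↔t.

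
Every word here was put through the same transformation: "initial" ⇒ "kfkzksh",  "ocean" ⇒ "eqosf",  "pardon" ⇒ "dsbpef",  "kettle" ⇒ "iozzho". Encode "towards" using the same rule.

zewsbpa

i(8)→k(10) and n(13)→f(5) fit y≡25x+18 (mod 26); the inverse of 25 mod 26 is 25. Each letter's alphabet position (a=0..z=25) is mapped through 25·x+18 mod 26 — an affine cipher.
For towards: t(19)→25·19+18≡25=z; o(14)→25·14+18≡4=e; w(22)→25·22+18≡22=w; a(0)→25·0+18≡18=s; r(17)→25·17+18≡1=b; d(3)→25·3+18≡15=p; s(18)→25·18+18≡0=a (all mod 26).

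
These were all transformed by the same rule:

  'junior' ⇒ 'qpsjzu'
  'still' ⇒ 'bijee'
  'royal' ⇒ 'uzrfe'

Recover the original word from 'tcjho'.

j(9)→q(16) and u(20)→p(15) fit y≡7x+5 (mod 26); the inverse of 7 mod 26 is 15. This is an affine cipher: with a=0,…,z=25, each position x becomes (7x+5) mod 26.
Reversing it on tcjho: t(19)→15·(19−5)≡2=c; c(2)→15·(2−5)≡7=h; j(9)→15·(9−5)≡8=i; h(7)→15·(7−5)≡4=e; o(14)→15·(14−5)≡5=f (all mod 26).

chief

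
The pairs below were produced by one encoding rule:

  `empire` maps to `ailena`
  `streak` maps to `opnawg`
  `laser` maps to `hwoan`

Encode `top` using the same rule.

Each letter is shifted forward by 22 in the alphabet (a Caesar shift of +22).
For top: t+22=p, o+22=k, p+22=l.

pkl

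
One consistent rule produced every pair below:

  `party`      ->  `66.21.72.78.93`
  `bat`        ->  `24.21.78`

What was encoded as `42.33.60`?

hen

p(#16)→66 and a(#1)→21: differences scale by 3, so n = 3·pos + 18. With a=1..z=26, the number is 3·pos + 18.
Undoing it on 42.33.60: 42→(42−18)÷3=8=h, 33→(33−18)÷3=5=e, 60→(60−18)÷3=14=n.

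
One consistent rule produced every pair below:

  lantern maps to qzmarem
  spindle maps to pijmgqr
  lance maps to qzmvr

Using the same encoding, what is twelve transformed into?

ahrqwr

l(11)→q(16) and a(0)→z(25) fit y≡11x+25 (mod 26); the inverse of 11 mod 26 is 19. Treating letters as 0–25, the rule is x ↦ 11x + 25 (mod 26).
On twelve: t(19)→11·19+25≡0=a; w(22)→11·22+25≡7=h; e(4)→11·4+25≡17=r; l(11)→11·11+25≡16=q; v(21)→11·21+25≡22=w; e(4)→11·4+25≡17=r (all mod 26).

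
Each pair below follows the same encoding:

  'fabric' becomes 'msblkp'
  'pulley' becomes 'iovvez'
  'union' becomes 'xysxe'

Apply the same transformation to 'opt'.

dzy

The output letters match the input read backwards, each shifted +10: fabric reversed is cirbaf. The word is reversed, then every letter is shifted forward by 10.
Applying it to opt: reverse → tpo; then shift: t+10=d, p+10=z, o+10=y.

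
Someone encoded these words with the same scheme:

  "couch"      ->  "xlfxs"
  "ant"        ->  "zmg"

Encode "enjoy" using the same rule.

This is the alphabet-reversal cipher (Atbash): a becomes z, b becomes y, etc.
Applying it to enjoy: e↔v, n↔m, j↔q, o↔l, y↔b.

vmqlb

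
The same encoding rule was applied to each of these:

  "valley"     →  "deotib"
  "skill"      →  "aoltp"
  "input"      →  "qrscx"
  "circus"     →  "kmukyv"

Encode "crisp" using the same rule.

Shifts by position in valley: pos 0: v→d (+8), pos 1: a→e (+4), pos 2: l→o (+3), pos 3: l→t (+8), pos 4: e→i (+4), pos 5: y→b (+3) — repeating every 3. It's a Vigenère-style cipher with numeric key [8,4,3]: position i shifts by key[i mod 3].
For crisp: c+8=k, r+4=v, i+3=l, s+8=a, p+4=t.

kvlat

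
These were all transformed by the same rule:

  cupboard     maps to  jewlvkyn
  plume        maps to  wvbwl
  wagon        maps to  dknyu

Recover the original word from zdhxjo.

It's a Vigenère-style cipher with numeric key [7,10]: position i shifts by key[i mod 2].
Decoding zdhxjo: z−7=s, d−10=t, h−7=a, x−10=n, j−7=c, o−10=e.

stance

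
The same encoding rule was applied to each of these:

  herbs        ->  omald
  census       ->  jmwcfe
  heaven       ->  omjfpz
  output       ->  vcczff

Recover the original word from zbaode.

Letter i (0-indexed) is shifted by i+7, so successive shifts are 7, 8, 9, ….
Reversing it on zbaode: z−7=s, b−8=t, a−9=r, o−10=e, d−11=s, e−12=s.

stress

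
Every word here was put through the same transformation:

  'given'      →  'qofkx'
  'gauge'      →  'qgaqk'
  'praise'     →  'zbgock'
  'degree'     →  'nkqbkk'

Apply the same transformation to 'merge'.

wkbqk

Two shifts are in play — +6 for a/e/i/o/u, +10 for every other letter.
For merge: m(cons)+10=w, e(vowel)+6=k, r(cons)+10=b, g(cons)+10=q, e(vowel)+6=k.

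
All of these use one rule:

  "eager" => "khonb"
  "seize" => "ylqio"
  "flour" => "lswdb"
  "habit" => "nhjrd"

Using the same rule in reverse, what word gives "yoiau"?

shark

In eager: e→k is +6, a→h is +7, g→o is +8, e→n is +9 — the shift increases by 1 each position. Letter i (0-indexed) is shifted by i+6, so successive shifts are 6, 7, 8, ….
Reversing it on yoiau: y−6=s, o−7=h, i−8=a, a−9=r, u−10=k.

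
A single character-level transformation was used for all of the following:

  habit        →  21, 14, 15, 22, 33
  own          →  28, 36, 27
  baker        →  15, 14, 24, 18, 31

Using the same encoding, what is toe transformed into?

h is letter #8 and maps to 21: an offset of 13. Letters become their 1-based position plus 13 (so a→14, b→15, …).
For toe: t=20→33, o=15→28, e=5→18.

33, 28, 18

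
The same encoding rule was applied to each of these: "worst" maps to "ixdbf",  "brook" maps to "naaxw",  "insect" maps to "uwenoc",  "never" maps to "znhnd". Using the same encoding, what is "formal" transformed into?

rxdvmu

It's a Vigenère-style cipher with numeric key [12,9]: position i shifts by key[i mod 2].
For formal: f+12=r, o+9=x, r+12=d, m+9=v, a+12=m, l+9=u.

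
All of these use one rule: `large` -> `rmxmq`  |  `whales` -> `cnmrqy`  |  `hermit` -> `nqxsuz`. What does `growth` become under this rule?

The shift depends on letter class: consonant l→r is +6, but vowel a→m is +12. Vowels shift forward by 12 and consonants shift forward by 6.
Applying it to growth: g(cons)+6=m, r(cons)+6=x, o(vowel)+12=a, w(cons)+6=c, t(cons)+6=z, h(cons)+6=n.

mxaczn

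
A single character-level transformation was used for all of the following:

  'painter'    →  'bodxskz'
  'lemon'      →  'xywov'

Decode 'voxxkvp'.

The output letters match the input read backwards, each shifted +10: painter reversed is retniap. The word is reversed, then every letter is shifted forward by 10.
Decoding voxxkvp: shift back: v−10=l, o−10=e, x−10=n, x−10=n, k−10=a, v−10=l, p−10=f → lennalf; then reverse → flannel.

flannel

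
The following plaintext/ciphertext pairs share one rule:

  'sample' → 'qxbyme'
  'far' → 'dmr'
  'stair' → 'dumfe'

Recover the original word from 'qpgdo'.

crude

The output letters match the input read backwards, each shifted +12: sample reversed is elpmas. The word is reversed, then every letter is shifted forward by 12.
Undoing it on qpgdo: shift back: q−12=e, p−12=d, g−12=u, d−12=r, o−12=c → edurc; then reverse → crude.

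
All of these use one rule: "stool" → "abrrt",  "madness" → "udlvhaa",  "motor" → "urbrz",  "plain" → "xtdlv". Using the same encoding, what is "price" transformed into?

xzlkh

The shift depends on letter class: consonant s→a is +8, but vowel o→r is +3. Vowels shift forward by 3 and consonants shift forward by 8.
Applying it to price: p(cons)+8=x, r(cons)+8=z, i(vowel)+3=l, c(cons)+8=k, e(vowel)+3=h.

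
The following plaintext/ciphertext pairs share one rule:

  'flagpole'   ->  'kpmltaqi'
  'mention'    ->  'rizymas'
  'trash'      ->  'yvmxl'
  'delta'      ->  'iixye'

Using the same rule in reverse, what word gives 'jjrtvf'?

effort

Shifts by position in flagpole: pos 0: f→k (+5), pos 1: l→p (+4), pos 2: a→m (+12), pos 3: g→l (+5), pos 4: p→t (+4), pos 5: o→a (+12) — repeating every 3. A repeating key of period 3 is used — shifts +5, +4, +12 over and over.
Decoding jjrtvf: j−5=e, j−4=f, r−12=f, t−5=o, v−4=r, f−12=t.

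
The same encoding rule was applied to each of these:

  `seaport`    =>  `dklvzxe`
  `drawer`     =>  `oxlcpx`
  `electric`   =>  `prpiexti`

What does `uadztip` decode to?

justice

Shifts by position in seaport: pos 0: s→d (+11), pos 1: e→k (+6), pos 2: a→l (+11), pos 3: p→v (+6) — repeating every 2. The shifts repeat in a cycle of length 2: positions 0,1,… shift by +11, +6, then the pattern repeats.
Reversing it on uadztip: u−11=j, a−6=u, d−11=s, z−6=t, t−11=i, i−6=c, p−11=e.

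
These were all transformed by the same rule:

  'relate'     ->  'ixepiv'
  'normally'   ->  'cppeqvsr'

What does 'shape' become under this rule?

Read the word backwards and shift each letter +4.
For shape: reverse → epahs; then shift: e+4=i, p+4=t, a+4=e, h+4=l, s+4=w.

itelw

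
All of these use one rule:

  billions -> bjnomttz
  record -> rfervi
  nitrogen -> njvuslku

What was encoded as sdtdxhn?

In billions: b→b is +0, i→j is +1, l→n is +2, l→o is +3 — the shift increases by 1 each position. Each letter shifts forward by its position index (0, 1, 2, …) — the shift grows by one for each successive letter.
Reversing it on sdtdxhn: s−0=s, d−1=c, t−2=r, d−3=a, x−4=t, h−5=c, n−6=h.

scratch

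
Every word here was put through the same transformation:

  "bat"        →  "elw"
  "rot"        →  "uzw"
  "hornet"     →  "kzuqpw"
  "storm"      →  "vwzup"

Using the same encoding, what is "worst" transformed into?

Two shifts are in play — +11 for a/e/i/o/u, +3 for every other letter.
For worst: w(cons)+3=z, o(vowel)+11=z, r(cons)+3=u, s(cons)+3=v, t(cons)+3=w.

zzuvw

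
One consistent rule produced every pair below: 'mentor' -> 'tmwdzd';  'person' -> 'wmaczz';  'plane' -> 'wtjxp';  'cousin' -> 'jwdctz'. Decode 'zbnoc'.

steer

Letter i (0-indexed) is shifted by i+7, so successive shifts are 7, 8, 9, ….
Decoding zbnoc: z−7=s, b−8=t, n−9=e, o−10=e, c−11=r.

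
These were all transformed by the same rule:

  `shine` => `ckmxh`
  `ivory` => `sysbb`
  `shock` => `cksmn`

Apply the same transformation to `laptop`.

Shifts by position in shine: pos 0: s→c (+10), pos 1: h→k (+3), pos 2: i→m (+4), pos 3: n→x (+10), pos 4: e→h (+3) — repeating every 3. The shifts repeat in a cycle of length 3: positions 0,1,… shift by +10, +3, +4, then the pattern repeats.
On laptop: l+10=v, a+3=d, p+4=t, t+10=d, o+3=r, p+4=t.

vdtdrt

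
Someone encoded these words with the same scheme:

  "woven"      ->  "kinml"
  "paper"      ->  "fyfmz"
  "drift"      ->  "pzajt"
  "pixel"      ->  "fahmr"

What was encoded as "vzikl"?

w(22)→k(10) and o(14)→i(8) fit y≡23x+24 (mod 26); the inverse of 23 mod 26 is 17. This is an affine cipher: with a=0,…,z=25, each position x becomes (23x+24) mod 26.
Undoing it on vzikl: v(21)→17·(21−24)≡1=b; z(25)→17·(25−24)≡17=r; i(8)→17·(8−24)≡14=o; k(10)→17·(10−24)≡22=w; l(11)→17·(11−24)≡13=n (all mod 26).

brown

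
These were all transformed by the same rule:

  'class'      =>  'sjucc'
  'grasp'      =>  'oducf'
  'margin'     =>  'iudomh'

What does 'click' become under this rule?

c(2)→s(18) and l(11)→j(9) fit y≡25x+20 (mod 26); the inverse of 25 mod 26 is 25. Each letter's alphabet position (a=0..z=25) is mapped through 25·x+20 mod 26 — an affine cipher.
For click: c(2)→25·2+20≡18=s; l(11)→25·11+20≡9=j; i(8)→25·8+20≡12=m; c(2)→25·2+20≡18=s; k(10)→25·10+20≡10=k (all mod 26).

sjmsk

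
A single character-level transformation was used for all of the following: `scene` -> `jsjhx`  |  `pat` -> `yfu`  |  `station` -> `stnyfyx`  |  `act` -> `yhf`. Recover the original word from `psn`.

The output letters match the input read backwards, each shifted +5: scene reversed is enecs. Read the word backwards and shift each letter +5.
Reversing it on psn: shift back: p−5=k, s−5=n, n−5=i → kni; then reverse → ink.

ink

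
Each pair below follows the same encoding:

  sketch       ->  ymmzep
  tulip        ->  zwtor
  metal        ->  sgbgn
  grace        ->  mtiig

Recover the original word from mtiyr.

grasp

Shifts by position in sketch: pos 0: s→y (+6), pos 1: k→m (+2), pos 2: e→m (+8), pos 3: t→z (+6), pos 4: c→e (+2), pos 5: h→p (+8) — repeating every 3. The shifts repeat in a cycle of length 3: positions 0,1,… shift by +6, +2, +8, then the pattern repeats.
Decoding mtiyr: m−6=g, t−2=r, i−8=a, y−6=s, r−2=p.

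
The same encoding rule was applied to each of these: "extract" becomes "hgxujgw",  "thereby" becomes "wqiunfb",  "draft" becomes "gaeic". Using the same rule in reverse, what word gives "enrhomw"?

benefit

A repeating key of period 3 is used — shifts +3, +9, +4 over and over.
Reversing it on enrhomw: e−3=b, n−9=e, r−4=n, h−3=e, o−9=f, m−4=i, w−3=t.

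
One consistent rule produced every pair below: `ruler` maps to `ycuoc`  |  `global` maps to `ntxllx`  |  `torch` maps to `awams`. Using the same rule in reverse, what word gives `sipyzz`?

lagoon

In ruler: r→y is +7, u→c is +8, l→u is +9, e→o is +10 — the shift increases by 1 each position. The shift increases by 1 at each position, starting from +7: 7, 8, 9, ….
Undoing it on sipyzz: s−7=l, i−8=a, p−9=g, y−10=o, z−11=o, z−12=n.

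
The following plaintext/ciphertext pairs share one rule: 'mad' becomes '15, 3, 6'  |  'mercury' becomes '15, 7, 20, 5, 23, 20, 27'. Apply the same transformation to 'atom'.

3, 22, 17, 15

m is letter #13 and maps to 15: an offset of 2. The number is (letter's place in the alphabet, a=1) + 2.
On atom: a=1→3, t=20→22, o=15→17, m=13→15.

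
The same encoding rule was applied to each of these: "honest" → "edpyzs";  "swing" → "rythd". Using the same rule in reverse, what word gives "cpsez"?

other

The output letters match the input read backwards, each shifted +11: honest reversed is tsenoh. Read the word backwards and shift each letter +11.
Decoding cpsez: shift back: c−11=r, p−11=e, s−11=h, e−11=t, z−11=o → rehto; then reverse → other.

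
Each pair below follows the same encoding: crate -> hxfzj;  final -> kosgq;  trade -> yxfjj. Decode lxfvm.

Shifts by position in crate: pos 0: c→h (+5), pos 1: r→x (+6), pos 2: a→f (+5), pos 3: t→z (+6) — repeating every 2. The shifts repeat in a cycle of length 2: positions 0,1,… shift by +5, +6, then the pattern repeats.
Decoding lxfvm: l−5=g, x−6=r, f−5=a, v−6=p, m−5=h.

graph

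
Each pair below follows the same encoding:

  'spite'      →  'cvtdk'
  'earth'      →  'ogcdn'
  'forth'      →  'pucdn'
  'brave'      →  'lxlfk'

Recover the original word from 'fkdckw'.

Shifts by position in spite: pos 0: s→c (+10), pos 1: p→v (+6), pos 2: i→t (+11), pos 3: t→d (+10), pos 4: e→k (+6) — repeating every 3. It's a Vigenère-style cipher with numeric key [10,6,11]: position i shifts by key[i mod 3].
Undoing it on fkdckw: f−10=v, k−6=e, d−11=s, c−10=s, k−6=e, w−11=l.

vessel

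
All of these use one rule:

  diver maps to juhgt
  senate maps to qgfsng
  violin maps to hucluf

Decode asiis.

gamma

d(3)→j(9) and i(8)→u(20) fit y≡23x+18 (mod 26); the inverse of 23 mod 26 is 17. Treating letters as 0–25, the rule is x ↦ 23x + 18 (mod 26).
Decoding asiis: a(0)→17·(0−18)≡6=g; s(18)→17·(18−18)≡0=a; i(8)→17·(8−18)≡12=m; i(8)→17·(8−18)≡12=m; s(18)→17·(18−18)≡0=a (all mod 26).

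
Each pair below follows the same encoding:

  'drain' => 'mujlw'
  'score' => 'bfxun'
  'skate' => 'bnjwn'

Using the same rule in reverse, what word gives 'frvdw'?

woman

Shifts by position in drain: pos 0: d→m (+9), pos 1: r→u (+3), pos 2: a→j (+9), pos 3: i→l (+3) — repeating every 2. A repeating key of period 2 is used — shifts +9, +3 over and over.
Undoing it on frvdw: f−9=w, r−3=o, v−9=m, d−3=a, w−9=n.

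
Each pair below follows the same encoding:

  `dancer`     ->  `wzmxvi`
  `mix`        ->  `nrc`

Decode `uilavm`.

frozen

Each letter is replaced by its mirror in the alphabet: a↔z, b↔y, c↔x, and so on (the Atbash cipher).
Decoding uilavm: u↔f, i↔r, l↔o, a↔z, v↔e, m↔n.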